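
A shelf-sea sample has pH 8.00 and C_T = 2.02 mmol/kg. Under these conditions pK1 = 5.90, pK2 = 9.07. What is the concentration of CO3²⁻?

[CO3²⁻] = 0.157 mmol/kg

α₂ = 1 / (1 + [H⁺]/K2 + [H⁺]²/(K1K2)) = 1 / (1 + 10^+1.07 + 10^-1.03)
   = 1 / (1 + 11.749 + 0.093325) = 1/12.842 = 0.07787
[CO3²⁻] = α₂ × DIC = 0.07787 × 2.02 = 0.157 mmol/kg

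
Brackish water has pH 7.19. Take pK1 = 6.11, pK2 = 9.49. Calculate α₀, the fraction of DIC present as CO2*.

α₀ = 0.0764

α₀ = 1 / (1 + K1/[H⁺] + K1K2/[H⁺]²) = 1 / (1 + 10^+1.08 + 10^-1.22)
   = 1 / (1 + 12.023 + 0.060256) = 1/13.083 = 0.07644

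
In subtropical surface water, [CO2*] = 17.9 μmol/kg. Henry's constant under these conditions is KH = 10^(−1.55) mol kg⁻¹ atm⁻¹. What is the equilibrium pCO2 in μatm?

KH = 10^(−1.55) = 2.818×10^-2 mol kg⁻¹ atm⁻¹
pCO2 = [CO2*]/KH = 17.9×10^-6 / 2.818×10^-2 = 6.35×10^-4 atm = 635 μatm

pCO2 = 635 μatm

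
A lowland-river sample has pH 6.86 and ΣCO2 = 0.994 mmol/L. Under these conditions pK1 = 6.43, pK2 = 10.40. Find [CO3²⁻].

[CO3²⁻] = 0.209 μmol/L

α₂ = 1 / (1 + [H⁺]/K2 + [H⁺]²/(K1K2)) = 1 / (1 + 10^+3.54 + 10^+3.11)
   = 1 / (1 + 3467.4 + 1288.2) = 1/4756.6 = 0.0002102
[CO3²⁻] = α₂ × DIC = 0.0002102 × 0.994 = 0.000209 mmol/L = 0.209 μmol/L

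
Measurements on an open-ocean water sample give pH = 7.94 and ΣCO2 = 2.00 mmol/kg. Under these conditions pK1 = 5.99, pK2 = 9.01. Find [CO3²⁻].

[CO3²⁻] = 0.155 mmol/kg

α₂ = 1 / (1 + [H⁺]/K2 + [H⁺]²/(K1K2)) = 1 / (1 + 10^+1.07 + 10^-0.88)
   = 1 / (1 + 11.749 + 0.13183) = 1/12.881 = 0.07763
[CO3²⁻] = α₂ × DIC = 0.07763 × 2.00 = 0.155 mmol/kg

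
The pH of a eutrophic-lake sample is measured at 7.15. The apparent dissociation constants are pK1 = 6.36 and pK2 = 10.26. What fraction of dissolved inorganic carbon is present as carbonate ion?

α₂ = 1 / (1 + [H⁺]/K2 + [H⁺]²/(K1K2)) = 1 / (1 + 10^+3.11 + 10^+2.32)
   = 1 / (1 + 1288.2 + 208.93) = 1/1498.2 = 0.0006675

α₂ = 0.000667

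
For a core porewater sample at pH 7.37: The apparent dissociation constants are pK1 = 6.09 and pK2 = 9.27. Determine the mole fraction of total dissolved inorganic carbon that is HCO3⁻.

α₁ = 0.939

α₁ = 1 / (1 + [H⁺]/K1 + K2/[H⁺]) = 1 / (1 + 10^-1.28 + 10^-1.90)
   = 1 / (1 + 0.052481 + 0.012589) = 1/1.0651 = 0.9389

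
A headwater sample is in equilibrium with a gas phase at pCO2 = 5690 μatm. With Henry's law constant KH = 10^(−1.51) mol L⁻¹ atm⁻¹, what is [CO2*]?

[CO2*] = 176 μmol/L

KH = 10^(−1.51) = 3.090×10^-2 mol L⁻¹ atm⁻¹
[CO2*] = KH · pCO2 = 3.090×10^-2 × 5690×10^-6 atm = 1.76×10^-4 mol/L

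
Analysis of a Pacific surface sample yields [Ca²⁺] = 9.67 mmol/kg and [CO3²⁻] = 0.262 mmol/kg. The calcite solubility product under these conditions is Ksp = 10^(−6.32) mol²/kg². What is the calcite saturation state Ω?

Ω = 5.29

Ksp = 10^(−6.32) = 4.786×10^-7
Ω = [Ca²⁺][CO3²⁻]/Ksp = (9.67×10^-3)(0.262×10^-3) / 4.786×10^-7 = 5.29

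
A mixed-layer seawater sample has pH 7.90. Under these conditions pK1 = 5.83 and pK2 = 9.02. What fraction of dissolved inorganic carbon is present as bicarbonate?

α₁ = 1 / (1 + [H⁺]/K1 + K2/[H⁺]) = 1 / (1 + 10^-2.07 + 10^-1.12)
   = 1 / (1 + 0.0085114 + 0.075858) = 1/1.0844 = 0.9222

α₁ = 0.922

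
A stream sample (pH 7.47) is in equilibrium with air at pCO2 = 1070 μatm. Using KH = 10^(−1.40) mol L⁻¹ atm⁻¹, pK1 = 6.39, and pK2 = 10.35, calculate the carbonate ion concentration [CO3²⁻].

[CO3²⁻] = 0.675 μmol/L

[CO2*] = KH · pCO2 = 10^(−1.40) × 1070×10^-6 = 4.260×10^-5 mol/L
α₀ = 1/(1 + K1/[H⁺] + K1K2/[H⁺]²) = 1/(1 + 10^+1.08 + 10^-1.80) = 0.07670
DIC = [CO2*]/α₀ = 4.260×10^-5 / 0.07670 = 0.5554 mmol/L
[CO3²⁻] = α₂·DIC; α₂ = 0.001216, so [CO3²⁻] = 0.001216 × 0.5554 = 0.000675 mmol/L = 0.675 μmol/L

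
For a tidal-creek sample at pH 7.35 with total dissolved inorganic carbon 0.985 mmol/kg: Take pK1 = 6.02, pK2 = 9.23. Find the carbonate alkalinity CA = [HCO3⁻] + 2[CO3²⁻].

CA = 0.954 mmol/kg

CA = [HCO3⁻] + 2[CO3²⁻] = (α₁ + 2α₂)·DIC
At pH 7.35: [H⁺]/K1 = 10^-1.33 = 0.046774, K2/[H⁺] = 10^-1.88 = 0.013183
α₁ = 1/(1 + 0.046774 + 0.013183) = 1/1.0600 = 0.9434; α₂ = α₁·K2/[H⁺] = 0.01244
α₁ + 2α₂ = 0.9683
CA = 0.9683 × 0.985 = 0.954 mmol/kg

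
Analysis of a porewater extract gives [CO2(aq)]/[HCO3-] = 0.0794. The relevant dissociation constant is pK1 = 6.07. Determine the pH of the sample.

pH = 7.17

From K1 = [H⁺][HCO3-]/[CO2(aq)]:  pH = pK1 − log₁₀([CO2(aq)]/[HCO3-])
log₁₀(0.0794) = -1.100
pH = 6.07 − (-1.100) = 7.17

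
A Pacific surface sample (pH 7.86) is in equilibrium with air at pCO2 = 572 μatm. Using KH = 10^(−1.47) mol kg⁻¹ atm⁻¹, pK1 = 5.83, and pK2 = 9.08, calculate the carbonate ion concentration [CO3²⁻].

[CO3²⁻] = 0.125 mmol/kg

[CO2*] = KH · pCO2 = 10^(−1.47) × 572×10^-6 = 1.938×10^-5 mol/kg
α₀ = 1/(1 + K1/[H⁺] + K1K2/[H⁺]²) = 1/(1 + 10^+2.03 + 10^+0.81) = 0.008725
DIC = [CO2*]/α₀ = 1.938×10^-5 / 0.008725 = 2.221 mmol/kg
[CO3²⁻] = α₂·DIC; α₂ = 0.05634, so [CO3²⁻] = 0.05634 × 2.221 = 0.125 mmol/kg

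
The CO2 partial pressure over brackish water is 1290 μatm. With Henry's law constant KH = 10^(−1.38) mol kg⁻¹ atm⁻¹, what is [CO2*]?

KH = 10^(−1.38) = 4.169×10^-2 mol kg⁻¹ atm⁻¹
[CO2*] = KH · pCO2 = 4.169×10^-2 × 1290×10^-6 atm = 5.38×10^-5 mol/kg

[CO2*] = 53.8 μmol/kg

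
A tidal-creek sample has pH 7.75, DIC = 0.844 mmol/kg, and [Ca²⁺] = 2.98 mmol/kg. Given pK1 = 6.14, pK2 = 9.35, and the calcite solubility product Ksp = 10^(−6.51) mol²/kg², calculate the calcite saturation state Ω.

Ω = 0.195

α₂ = 1 / (1 + [H⁺]/K2 + [H⁺]²/(K1K2)) = 1 / (1 + 10^+1.60 + 10^-0.01)
   = 1 / (1 + 39.811 + 0.97724) = 1/41.788 = 0.02393
[CO3²⁻] = α₂ × DIC = 0.02393 × 0.844 = 0.02020 mmol/kg
Ksp = 10^(−6.51) = 3.090×10^-7
Ω = [Ca²⁺][CO3²⁻]/Ksp = (2.98×10^-3)(2.020×10^-5) / 3.090×10^-7 = 0.195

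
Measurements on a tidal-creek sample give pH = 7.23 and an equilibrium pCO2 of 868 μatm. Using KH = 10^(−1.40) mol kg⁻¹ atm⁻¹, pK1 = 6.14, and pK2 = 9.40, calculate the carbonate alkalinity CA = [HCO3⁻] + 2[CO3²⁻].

[CO2*] = KH · pCO2 = 10^(−1.40) × 868×10^-6 = 3.456×10^-5 mol/kg
α₀ = 1/(1 + K1/[H⁺] + K1K2/[H⁺]²) = 1/(1 + 10^+1.09 + 10^-1.08) = 0.07471
DIC = [CO2*]/α₀ = 3.456×10^-5 / 0.07471 = 0.4626 mmol/kg
CA = (α₁ + 2α₂)·DIC = (0.9191 + 2×0.006214) × 0.4626 = 0.431 mmol/kg

CA = 0.431 mmol/kg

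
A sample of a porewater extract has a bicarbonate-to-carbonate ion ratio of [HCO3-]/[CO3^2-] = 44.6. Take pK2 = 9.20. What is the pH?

From K2 = [H⁺][CO3^2-]/[HCO3-]:  pH = pK2 − log₁₀([HCO3-]/[CO3^2-])
log₁₀(44.6) = +1.649
pH = 9.20 − (+1.649) = 7.55

pH = 7.55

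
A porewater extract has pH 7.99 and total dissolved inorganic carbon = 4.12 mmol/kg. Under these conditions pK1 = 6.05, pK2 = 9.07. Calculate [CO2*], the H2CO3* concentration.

[CO2*] = 0.0432 mmol/kg

α₀ = 1 / (1 + K1/[H⁺] + K1K2/[H⁺]²) = 1 / (1 + 10^+1.94 + 10^+0.86)
   = 1 / (1 + 87.096 + 7.2444) = 1/95.341 = 0.01049
[CO2*] = α₀ × DIC = 0.01049 × 4.12 = 0.0432 mmol/kg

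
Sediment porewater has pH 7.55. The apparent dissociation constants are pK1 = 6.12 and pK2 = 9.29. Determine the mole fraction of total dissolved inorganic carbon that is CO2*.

α₀ = 0.0352

α₀ = 1 / (1 + K1/[H⁺] + K1K2/[H⁺]²) = 1 / (1 + 10^+1.43 + 10^-0.31)
   = 1 / (1 + 26.915 + 0.48978) = 1/28.405 = 0.03520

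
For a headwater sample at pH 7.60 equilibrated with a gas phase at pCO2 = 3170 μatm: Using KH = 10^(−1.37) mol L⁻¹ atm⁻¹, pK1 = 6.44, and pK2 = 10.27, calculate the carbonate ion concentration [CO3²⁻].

[CO2*] = KH · pCO2 = 10^(−1.37) × 3170×10^-6 = 1.352×10^-4 mol/L
α₀ = 1/(1 + K1/[H⁺] + K1K2/[H⁺]²) = 1/(1 + 10^+1.16 + 10^-1.51) = 0.06458
DIC = [CO2*]/α₀ = 1.352×10^-4 / 0.06458 = 2.094 mmol/L
[CO3²⁻] = α₂·DIC; α₂ = 0.001996, so [CO3²⁻] = 0.001996 × 2.094 = 0.00418 mmol/L = 4.18 μmol/L

[CO3²⁻] = 4.18 μmol/L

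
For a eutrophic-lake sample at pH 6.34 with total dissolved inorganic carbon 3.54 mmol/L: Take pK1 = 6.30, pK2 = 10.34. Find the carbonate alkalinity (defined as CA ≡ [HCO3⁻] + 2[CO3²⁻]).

CA = [HCO3⁻] + 2[CO3²⁻] = (α₁ + 2α₂)·DIC
At pH 6.34: [H⁺]/K1 = 10^-0.04 = 0.91201, K2/[H⁺] = 10^-4.00 = 0.00010000
α₁ = 1/(1 + 0.91201 + 0.00010000) = 1/1.9121 = 0.5230; α₂ = α₁·K2/[H⁺] = 5.230×10^-5
α₁ + 2α₂ = 0.5231
CA = 0.5231 × 3.54 = 1.85 mmol/L

CA = 1.85 mmol/L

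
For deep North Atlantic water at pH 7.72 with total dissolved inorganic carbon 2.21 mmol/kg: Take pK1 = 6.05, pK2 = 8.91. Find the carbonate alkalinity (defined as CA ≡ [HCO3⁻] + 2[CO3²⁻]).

CA = [HCO3⁻] + 2[CO3²⁻] = (α₁ + 2α₂)·DIC
At pH 7.72: [H⁺]/K1 = 10^-1.67 = 0.021380, K2/[H⁺] = 10^-1.19 = 0.064565
α₁ = 1/(1 + 0.021380 + 0.064565) = 1/1.0859 = 0.9209; α₂ = α₁·K2/[H⁺] = 0.05946
α₁ + 2α₂ = 1.0398
CA = 1.0398 × 2.21 = 2.30 mmol/kg

CA = 2.30 mmol/kg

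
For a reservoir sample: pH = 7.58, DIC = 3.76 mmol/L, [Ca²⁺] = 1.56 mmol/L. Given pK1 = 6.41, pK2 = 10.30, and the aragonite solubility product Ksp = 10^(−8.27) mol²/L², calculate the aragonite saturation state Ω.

Ω = 1.95

α₂ = 1 / (1 + [H⁺]/K2 + [H⁺]²/(K1K2)) = 1 / (1 + 10^+2.72 + 10^+1.55)
   = 1 / (1 + 524.81 + 35.481) = 1/561.29 = 0.001782
[CO3²⁻] = α₂ × DIC = 0.001782 × 3.76 = 0.006699 mmol/L = 6.699 μmol/L
Ksp = 10^(−8.27) = 5.370×10^-9
Ω = [Ca²⁺][CO3²⁻]/Ksp = (1.56×10^-3)(6.699×10^-6) / 5.370×10^-9 = 1.95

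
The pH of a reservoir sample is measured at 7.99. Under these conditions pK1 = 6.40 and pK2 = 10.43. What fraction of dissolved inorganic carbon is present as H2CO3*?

α₀ = 1 / (1 + K1/[H⁺] + K1K2/[H⁺]²) = 1 / (1 + 10^+1.59 + 10^-0.85)
   = 1 / (1 + 38.905 + 0.14125) = 1/40.046 = 0.02497

α₀ = 0.0250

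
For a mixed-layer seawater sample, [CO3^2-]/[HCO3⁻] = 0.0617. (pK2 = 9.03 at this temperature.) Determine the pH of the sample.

pH = 7.82

From K2 = [H⁺][CO3^2-]/[HCO3⁻]:  pH = pK2 + log₁₀([CO3^2-]/[HCO3⁻])
log₁₀(0.0617) = -1.210
pH = 9.03 + (-1.210) = 7.82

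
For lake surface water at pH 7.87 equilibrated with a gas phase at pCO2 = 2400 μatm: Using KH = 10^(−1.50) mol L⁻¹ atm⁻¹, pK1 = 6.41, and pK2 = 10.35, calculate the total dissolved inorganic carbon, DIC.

[CO2*] = KH · pCO2 = 10^(−1.50) × 2400×10^-6 = 7.589×10^-5 mol/L
α₀ = 1/(1 + K1/[H⁺] + K1K2/[H⁺]²) = 1/(1 + 10^+1.46 + 10^-1.02) = 0.03340
DIC = [CO2*]/α₀ = 7.589×10^-5 / 0.03340 = 2.27 mmol/L

DIC = 2.27 mmol/L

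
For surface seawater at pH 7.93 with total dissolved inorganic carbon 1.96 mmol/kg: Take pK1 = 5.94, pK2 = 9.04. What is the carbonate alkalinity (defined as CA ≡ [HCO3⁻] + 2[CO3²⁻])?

CA = [HCO3⁻] + 2[CO3²⁻] = (α₁ + 2α₂)·DIC
At pH 7.93: [H⁺]/K1 = 10^-1.99 = 0.010233, K2/[H⁺] = 10^-1.11 = 0.077625
α₁ = 1/(1 + 0.010233 + 0.077625) = 1/1.0879 = 0.9192; α₂ = α₁·K2/[H⁺] = 0.07136
α₁ + 2α₂ = 1.0619
CA = 1.0619 × 1.96 = 2.08 mmol/kg

CA = 2.08 mmol/kg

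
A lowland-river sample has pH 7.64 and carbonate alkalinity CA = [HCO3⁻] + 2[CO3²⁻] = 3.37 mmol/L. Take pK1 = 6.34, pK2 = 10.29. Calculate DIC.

DIC = 3.53 mmol/L

CA = [HCO3⁻] + 2[CO3²⁻] = (α₁ + 2α₂)·DIC
At pH 7.64: [H⁺]/K1 = 10^-1.30 = 0.050119, K2/[H⁺] = 10^-2.65 = 0.0022387
α₁ = 1/(1 + 0.050119 + 0.0022387) = 1/1.0524 = 0.9502; α₂ = α₁·K2/[H⁺] = 0.002127
α₁ + 2α₂ = 0.9545
DIC = CA / (α₁ + 2α₂) = 3.37 / 0.9545 = 3.53 mmol/L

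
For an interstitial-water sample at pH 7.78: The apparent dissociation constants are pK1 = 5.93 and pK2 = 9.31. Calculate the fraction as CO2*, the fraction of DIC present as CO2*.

α₀ = 1 / (1 + K1/[H⁺] + K1K2/[H⁺]²) = 1 / (1 + 10^+1.85 + 10^+0.32)
   = 1 / (1 + 70.795 + 2.0893) = 1/73.884 = 0.01353

α₀ = 0.0135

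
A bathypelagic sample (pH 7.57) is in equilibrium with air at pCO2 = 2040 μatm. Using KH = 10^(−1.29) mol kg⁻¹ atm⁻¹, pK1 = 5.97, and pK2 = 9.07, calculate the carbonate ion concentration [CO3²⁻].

[CO3²⁻] = 0.132 mmol/kg

[CO2*] = KH · pCO2 = 10^(−1.29) × 2040×10^-6 = 1.046×10^-4 mol/kg
α₀ = 1/(1 + K1/[H⁺] + K1K2/[H⁺]²) = 1/(1 + 10^+1.60 + 10^+0.10) = 0.02377
DIC = [CO2*]/α₀ = 1.046×10^-4 / 0.02377 = 4.401 mmol/kg
[CO3²⁻] = α₂·DIC; α₂ = 0.02992, so [CO3²⁻] = 0.02992 × 4.401 = 0.132 mmol/kg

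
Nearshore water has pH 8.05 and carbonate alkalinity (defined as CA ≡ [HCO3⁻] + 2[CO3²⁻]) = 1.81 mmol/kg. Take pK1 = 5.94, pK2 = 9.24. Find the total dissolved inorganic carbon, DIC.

CA = [HCO3⁻] + 2[CO3²⁻] = (α₁ + 2α₂)·DIC
At pH 8.05: [H⁺]/K1 = 10^-2.11 = 0.0077625, K2/[H⁺] = 10^-1.19 = 0.064565
α₁ = 1/(1 + 0.0077625 + 0.064565) = 1/1.0723 = 0.9326; α₂ = α₁·K2/[H⁺] = 0.06021
α₁ + 2α₂ = 1.0530
DIC = CA / (α₁ + 2α₂) = 1.81 / 1.0530 = 1.72 mmol/kg

DIC = 1.72 mmol/kg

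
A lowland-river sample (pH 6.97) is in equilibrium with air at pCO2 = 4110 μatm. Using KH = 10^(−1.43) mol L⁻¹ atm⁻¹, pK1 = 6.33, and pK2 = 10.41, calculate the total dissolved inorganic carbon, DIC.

[CO2*] = KH · pCO2 = 10^(−1.43) × 4110×10^-6 = 1.527×10^-4 mol/L
α₀ = 1/(1 + K1/[H⁺] + K1K2/[H⁺]²) = 1/(1 + 10^+0.64 + 10^-2.80) = 0.1863
DIC = [CO2*]/α₀ = 1.527×10^-4 / 0.1863 = 0.820 mmol/L

DIC = 0.820 mmol/L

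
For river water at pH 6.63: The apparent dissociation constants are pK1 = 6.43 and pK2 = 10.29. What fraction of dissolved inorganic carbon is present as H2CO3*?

α₀ = 0.387

α₀ = 1 / (1 + K1/[H⁺] + K1K2/[H⁺]²) = 1 / (1 + 10^+0.20 + 10^-3.46)
   = 1 / (1 + 1.5849 + 0.00034674) = 1/2.5852 = 0.3868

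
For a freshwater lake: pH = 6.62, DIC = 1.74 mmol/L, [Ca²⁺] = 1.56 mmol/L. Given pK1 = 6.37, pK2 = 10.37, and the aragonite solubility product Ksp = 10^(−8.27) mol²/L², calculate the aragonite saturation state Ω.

α₂ = 1 / (1 + [H⁺]/K2 + [H⁺]²/(K1K2)) = 1 / (1 + 10^+3.75 + 10^+3.50)
   = 1 / (1 + 5623.4 + 3162.3) = 1/8786.7 = 0.0001138
[CO3²⁻] = α₂ × DIC = 0.0001138 × 1.74 = 0.0001980 mmol/L = 0.1980 μmol/L
Ksp = 10^(−8.27) = 5.370×10^-9
Ω = [Ca²⁺][CO3²⁻]/Ksp = (1.56×10^-3)(1.980×10^-7) / 5.370×10^-9 = 0.0575

Ω = 0.0575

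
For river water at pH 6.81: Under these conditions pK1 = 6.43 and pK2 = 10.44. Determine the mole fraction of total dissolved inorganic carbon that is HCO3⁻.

α₁ = 0.706

α₁ = 1 / (1 + [H⁺]/K1 + K2/[H⁺]) = 1 / (1 + 10^-0.38 + 10^-3.63)
   = 1 / (1 + 0.41687 + 0.00023442) = 1/1.4171 = 0.7057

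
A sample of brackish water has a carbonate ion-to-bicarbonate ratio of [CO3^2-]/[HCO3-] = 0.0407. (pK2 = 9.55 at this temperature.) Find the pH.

From K2 = [H⁺][CO3^2-]/[HCO3-]:  pH = pK2 + log₁₀([CO3^2-]/[HCO3-])
log₁₀(0.0407) = -1.390
pH = 9.55 + (-1.390) = 8.16

pH = 8.16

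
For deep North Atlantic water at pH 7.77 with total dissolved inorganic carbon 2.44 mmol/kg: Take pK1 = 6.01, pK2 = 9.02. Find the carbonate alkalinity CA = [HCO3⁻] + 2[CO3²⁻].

CA = 2.53 mmol/kg

CA = [HCO3⁻] + 2[CO3²⁻] = (α₁ + 2α₂)·DIC
At pH 7.77: [H⁺]/K1 = 10^-1.76 = 0.017378, K2/[H⁺] = 10^-1.25 = 0.056234
α₁ = 1/(1 + 0.017378 + 0.056234) = 1/1.0736 = 0.9314; α₂ = α₁·K2/[H⁺] = 0.05238
α₁ + 2α₂ = 1.0362
CA = 1.0362 × 2.44 = 2.53 mmol/kg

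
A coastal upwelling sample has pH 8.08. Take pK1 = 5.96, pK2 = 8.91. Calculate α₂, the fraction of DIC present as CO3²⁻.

α₂ = 0.128

α₂ = 1 / (1 + [H⁺]/K2 + [H⁺]²/(K1K2)) = 1 / (1 + 10^+0.83 + 10^-1.29)
   = 1 / (1 + 6.7608 + 0.051286) = 1/7.8121 = 0.1280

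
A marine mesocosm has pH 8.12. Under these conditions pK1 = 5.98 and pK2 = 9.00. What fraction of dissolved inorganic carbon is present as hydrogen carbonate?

α₁ = 1 / (1 + [H⁺]/K1 + K2/[H⁺]) = 1 / (1 + 10^-2.14 + 10^-0.88)
   = 1 / (1 + 0.0072444 + 0.13183) = 1/1.1391 = 0.8779

α₁ = 0.878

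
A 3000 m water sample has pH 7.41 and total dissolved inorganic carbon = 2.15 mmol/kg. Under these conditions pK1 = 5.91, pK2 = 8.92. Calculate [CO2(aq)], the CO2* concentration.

α₀ = 1 / (1 + K1/[H⁺] + K1K2/[H⁺]²) = 1 / (1 + 10^+1.50 + 10^-0.01)
   = 1 / (1 + 31.623 + 0.97724) = 1/33.600 = 0.02976
[CO2*] = α₀ × DIC = 0.02976 × 2.15 = 0.0640 mmol/kg

[CO2*] = 0.0640 mmol/kg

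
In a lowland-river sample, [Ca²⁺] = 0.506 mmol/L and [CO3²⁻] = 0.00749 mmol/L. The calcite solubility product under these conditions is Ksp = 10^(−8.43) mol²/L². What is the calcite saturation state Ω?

Ksp = 10^(−8.43) = 3.715×10^-9
Ω = [Ca²⁺][CO3²⁻]/Ksp = (0.506×10^-3)(0.00749×10^-3) / 3.715×10^-9 = 1.02

Ω = 1.02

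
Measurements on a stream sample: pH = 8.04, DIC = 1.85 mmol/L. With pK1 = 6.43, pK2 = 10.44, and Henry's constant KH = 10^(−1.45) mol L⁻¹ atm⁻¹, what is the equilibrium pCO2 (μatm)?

α₀ = 1 / (1 + K1/[H⁺] + K1K2/[H⁺]²) = 1 / (1 + 10^+1.61 + 10^-0.79)
   = 1 / (1 + 40.738 + 0.16218) = 1/41.900 = 0.02387
[CO2*] = α₀ × DIC = 0.02387 × 1.85 = 0.04415 mmol/L
pCO2 = [CO2*]/KH = 4.415×10^-5 / 3.548×10^-2 = 1240 μatm

pCO2 = 1240 μatm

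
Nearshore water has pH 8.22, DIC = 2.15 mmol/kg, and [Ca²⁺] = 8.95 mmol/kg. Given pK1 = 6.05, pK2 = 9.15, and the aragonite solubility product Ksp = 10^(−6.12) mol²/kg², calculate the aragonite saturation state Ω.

Ω = 2.65

α₂ = 1 / (1 + [H⁺]/K2 + [H⁺]²/(K1K2)) = 1 / (1 + 10^+0.93 + 10^-1.24)
   = 1 / (1 + 8.5114 + 0.057544) = 1/9.5689 = 0.1045
[CO3²⁻] = α₂ × DIC = 0.1045 × 2.15 = 0.2247 mmol/kg
Ksp = 10^(−6.12) = 7.586×10^-7
Ω = [Ca²⁺][CO3²⁻]/Ksp = (8.95×10^-3)(2.247×10^-4) / 7.586×10^-7 = 2.65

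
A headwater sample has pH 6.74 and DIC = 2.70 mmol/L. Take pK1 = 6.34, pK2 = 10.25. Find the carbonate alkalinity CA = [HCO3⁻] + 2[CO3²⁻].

CA = 1.93 mmol/L

CA = [HCO3⁻] + 2[CO3²⁻] = (α₁ + 2α₂)·DIC
At pH 6.74: [H⁺]/K1 = 10^-0.40 = 0.39811, K2/[H⁺] = 10^-3.51 = 0.00030903
α₁ = 1/(1 + 0.39811 + 0.00030903) = 1/1.3984 = 0.7151; α₂ = α₁·K2/[H⁺] = 0.0002210
α₁ + 2α₂ = 0.7155
CA = 0.7155 × 2.70 = 1.93 mmol/L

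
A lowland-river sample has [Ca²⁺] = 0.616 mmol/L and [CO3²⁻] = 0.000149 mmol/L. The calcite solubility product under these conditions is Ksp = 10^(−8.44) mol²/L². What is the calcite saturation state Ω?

Ksp = 10^(−8.44) = 3.631×10^-9
Ω = [Ca²⁺][CO3²⁻]/Ksp = (0.616×10^-3)(0.000149×10^-3) / 3.631×10^-9 = 0.0253

Ω = 0.0253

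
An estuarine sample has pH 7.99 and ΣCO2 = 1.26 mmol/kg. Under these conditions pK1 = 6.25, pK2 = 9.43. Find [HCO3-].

[HCO3⁻] = 1.19 mmol/kg

α₁ = 1 / (1 + [H⁺]/K1 + K2/[H⁺]) = 1 / (1 + 10^-1.74 + 10^-1.44)
   = 1 / (1 + 0.018197 + 0.036308) = 1/1.0545 = 0.9483
[HCO3⁻] = α₁ × DIC = 0.9483 × 1.26 = 1.19 mmol/kg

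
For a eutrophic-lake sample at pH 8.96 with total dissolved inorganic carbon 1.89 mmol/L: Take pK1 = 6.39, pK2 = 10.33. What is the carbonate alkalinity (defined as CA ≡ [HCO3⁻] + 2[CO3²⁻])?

CA = 1.96 mmol/L

CA = [HCO3⁻] + 2[CO3²⁻] = (α₁ + 2α₂)·DIC
At pH 8.96: [H⁺]/K1 = 10^-2.57 = 0.0026915, K2/[H⁺] = 10^-1.37 = 0.042658
α₁ = 1/(1 + 0.0026915 + 0.042658) = 1/1.0453 = 0.9566; α₂ = α₁·K2/[H⁺] = 0.04081
α₁ + 2α₂ = 1.0382
CA = 1.0382 × 1.89 = 1.96 mmol/L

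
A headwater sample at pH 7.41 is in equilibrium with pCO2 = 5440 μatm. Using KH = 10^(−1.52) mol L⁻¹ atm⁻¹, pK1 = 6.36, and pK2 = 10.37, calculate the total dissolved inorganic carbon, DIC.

[CO2*] = KH · pCO2 = 10^(−1.52) × 5440×10^-6 = 1.643×10^-4 mol/L
α₀ = 1/(1 + K1/[H⁺] + K1K2/[H⁺]²) = 1/(1 + 10^+1.05 + 10^-1.91) = 0.08175
DIC = [CO2*]/α₀ = 1.643×10^-4 / 0.08175 = 2.01 mmol/L

DIC = 2.01 mmol/L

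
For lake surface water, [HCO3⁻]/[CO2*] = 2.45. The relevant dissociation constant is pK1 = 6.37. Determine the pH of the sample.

pH = 6.76

From K1 = [H⁺][HCO3⁻]/[CO2*]:  pH = pK1 + log₁₀([HCO3⁻]/[CO2*])
log₁₀(2.45) = +0.389
pH = 6.37 + (+0.389) = 6.76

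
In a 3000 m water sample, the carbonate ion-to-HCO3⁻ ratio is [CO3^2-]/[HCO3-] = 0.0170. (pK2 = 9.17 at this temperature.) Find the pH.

From K2 = [H⁺][CO3^2-]/[HCO3-]:  pH = pK2 + log₁₀([CO3^2-]/[HCO3-])
log₁₀(0.0170) = -1.770
pH = 9.17 + (-1.770) = 7.40

pH = 7.40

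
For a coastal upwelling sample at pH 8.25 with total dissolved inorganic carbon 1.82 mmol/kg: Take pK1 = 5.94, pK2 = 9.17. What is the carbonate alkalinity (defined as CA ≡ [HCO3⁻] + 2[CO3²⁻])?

CA = [HCO3⁻] + 2[CO3²⁻] = (α₁ + 2α₂)·DIC
At pH 8.25: [H⁺]/K1 = 10^-2.31 = 0.0048978, K2/[H⁺] = 10^-0.92 = 0.12023
α₁ = 1/(1 + 0.0048978 + 0.12023) = 1/1.1251 = 0.8888; α₂ = α₁·K2/[H⁺] = 0.1069
α₁ + 2α₂ = 1.1025
CA = 1.1025 × 1.82 = 2.01 mmol/kg

CA = 2.01 mmol/kg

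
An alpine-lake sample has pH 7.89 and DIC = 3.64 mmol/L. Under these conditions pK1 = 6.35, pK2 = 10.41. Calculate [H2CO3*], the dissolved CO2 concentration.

[CO2*] = 0.102 mmol/L

α₀ = 1 / (1 + K1/[H⁺] + K1K2/[H⁺]²) = 1 / (1 + 10^+1.54 + 10^-0.98)
   = 1 / (1 + 34.674 + 0.10471) = 1/35.778 = 0.02795
[CO2*] = α₀ × DIC = 0.02795 × 3.64 = 0.102 mmol/L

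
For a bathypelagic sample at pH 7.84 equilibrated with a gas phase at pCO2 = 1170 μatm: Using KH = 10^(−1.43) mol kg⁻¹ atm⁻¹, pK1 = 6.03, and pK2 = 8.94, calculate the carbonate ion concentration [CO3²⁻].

[CO2*] = KH · pCO2 = 10^(−1.43) × 1170×10^-6 = 4.347×10^-5 mol/kg
α₀ = 1/(1 + K1/[H⁺] + K1K2/[H⁺]²) = 1/(1 + 10^+1.81 + 10^+0.71) = 0.01415
DIC = [CO2*]/α₀ = 4.347×10^-5 / 0.01415 = 3.073 mmol/kg
[CO3²⁻] = α₂·DIC; α₂ = 0.07255, so [CO3²⁻] = 0.07255 × 3.073 = 0.223 mmol/kg

[CO3²⁻] = 0.223 mmol/kg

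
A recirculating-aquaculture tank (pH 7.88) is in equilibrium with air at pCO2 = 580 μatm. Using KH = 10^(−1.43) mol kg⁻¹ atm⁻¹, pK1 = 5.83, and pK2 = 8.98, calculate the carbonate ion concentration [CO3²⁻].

[CO2*] = KH · pCO2 = 10^(−1.43) × 580×10^-6 = 2.155×10^-5 mol/kg
α₀ = 1/(1 + K1/[H⁺] + K1K2/[H⁺]²) = 1/(1 + 10^+2.05 + 10^+0.95) = 0.008189
DIC = [CO2*]/α₀ = 2.155×10^-5 / 0.008189 = 2.631 mmol/kg
[CO3²⁻] = α₂·DIC; α₂ = 0.07298, so [CO3²⁻] = 0.07298 × 2.631 = 0.192 mmol/kg

[CO3²⁻] = 0.192 mmol/kg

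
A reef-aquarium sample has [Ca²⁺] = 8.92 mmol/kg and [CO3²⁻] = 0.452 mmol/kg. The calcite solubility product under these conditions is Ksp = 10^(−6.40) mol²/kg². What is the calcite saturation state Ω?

Ksp = 10^(−6.40) = 3.981×10^-7
Ω = [Ca²⁺][CO3²⁻]/Ksp = (8.92×10^-3)(0.452×10^-3) / 3.981×10^-7 = 10.1

Ω = 10.1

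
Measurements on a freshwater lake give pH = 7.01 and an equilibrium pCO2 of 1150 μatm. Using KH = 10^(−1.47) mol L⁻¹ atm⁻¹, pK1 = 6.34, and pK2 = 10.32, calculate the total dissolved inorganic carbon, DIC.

DIC = 0.221 mmol/L

[CO2*] = KH · pCO2 = 10^(−1.47) × 1150×10^-6 = 3.897×10^-5 mol/L
α₀ = 1/(1 + K1/[H⁺] + K1K2/[H⁺]²) = 1/(1 + 10^+0.67 + 10^-2.64) = 0.1761
DIC = [CO2*]/α₀ = 3.897×10^-5 / 0.1761 = 0.221 mmol/L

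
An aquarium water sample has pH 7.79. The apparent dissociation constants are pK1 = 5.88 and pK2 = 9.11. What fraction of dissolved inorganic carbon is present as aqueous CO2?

α₀ = 0.0116

α₀ = 1 / (1 + K1/[H⁺] + K1K2/[H⁺]²) = 1 / (1 + 10^+1.91 + 10^+0.59)
   = 1 / (1 + 81.283 + 3.8905) = 1/86.174 = 0.01160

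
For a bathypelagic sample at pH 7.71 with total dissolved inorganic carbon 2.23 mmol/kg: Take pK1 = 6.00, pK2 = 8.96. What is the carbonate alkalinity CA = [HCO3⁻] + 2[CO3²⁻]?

CA = [HCO3⁻] + 2[CO3²⁻] = (α₁ + 2α₂)·DIC
At pH 7.71: [H⁺]/K1 = 10^-1.71 = 0.019498, K2/[H⁺] = 10^-1.25 = 0.056234
α₁ = 1/(1 + 0.019498 + 0.056234) = 1/1.0757 = 0.9296; α₂ = α₁·K2/[H⁺] = 0.05228
α₁ + 2α₂ = 1.0341
CA = 1.0341 × 2.23 = 2.31 mmol/kg

CA = 2.31 mmol/kg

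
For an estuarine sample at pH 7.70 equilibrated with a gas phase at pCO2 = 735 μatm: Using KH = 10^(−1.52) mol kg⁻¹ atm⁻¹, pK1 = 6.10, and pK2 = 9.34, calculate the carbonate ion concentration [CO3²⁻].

[CO2*] = KH · pCO2 = 10^(−1.52) × 735×10^-6 = 2.220×10^-5 mol/kg
α₀ = 1/(1 + K1/[H⁺] + K1K2/[H⁺]²) = 1/(1 + 10^+1.60 + 10^-0.04) = 0.02397
DIC = [CO2*]/α₀ = 2.220×10^-5 / 0.02397 = 0.9261 mmol/kg
[CO3²⁻] = α₂·DIC; α₂ = 0.02186, so [CO3²⁻] = 0.02186 × 0.9261 = 0.0202 mmol/kg

[CO3²⁻] = 0.0202 mmol/kg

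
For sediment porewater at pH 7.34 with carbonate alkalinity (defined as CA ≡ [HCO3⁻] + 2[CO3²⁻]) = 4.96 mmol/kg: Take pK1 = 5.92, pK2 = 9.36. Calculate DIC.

CA = [HCO3⁻] + 2[CO3²⁻] = (α₁ + 2α₂)·DIC
At pH 7.34: [H⁺]/K1 = 10^-1.42 = 0.038019, K2/[H⁺] = 10^-2.02 = 0.0095499
α₁ = 1/(1 + 0.038019 + 0.0095499) = 1/1.0476 = 0.9546; α₂ = α₁·K2/[H⁺] = 0.009116
α₁ + 2α₂ = 0.9728
DIC = CA / (α₁ + 2α₂) = 4.96 / 0.9728 = 5.10 mmol/kg

DIC = 5.10 mmol/kg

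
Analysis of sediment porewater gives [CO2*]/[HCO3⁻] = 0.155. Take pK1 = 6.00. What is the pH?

From K1 = [H⁺][HCO3⁻]/[CO2*]:  pH = pK1 − log₁₀([CO2*]/[HCO3⁻])
log₁₀(0.155) = -0.810
pH = 6.00 − (-0.810) = 6.81

pH = 6.81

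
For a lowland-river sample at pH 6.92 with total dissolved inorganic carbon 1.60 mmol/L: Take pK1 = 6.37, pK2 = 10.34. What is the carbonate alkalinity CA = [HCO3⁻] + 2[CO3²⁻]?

CA = 1.25 mmol/L

CA = [HCO3⁻] + 2[CO3²⁻] = (α₁ + 2α₂)·DIC
At pH 6.92: [H⁺]/K1 = 10^-0.55 = 0.28184, K2/[H⁺] = 10^-3.42 = 0.00038019
α₁ = 1/(1 + 0.28184 + 0.00038019) = 1/1.2822 = 0.7799; α₂ = α₁·K2/[H⁺] = 0.0002965
α₁ + 2α₂ = 0.7805
CA = 0.7805 × 1.60 = 1.25 mmol/L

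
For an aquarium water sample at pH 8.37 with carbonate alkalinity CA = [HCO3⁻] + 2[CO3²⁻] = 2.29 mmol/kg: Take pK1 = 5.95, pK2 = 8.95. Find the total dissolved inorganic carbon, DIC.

CA = [HCO3⁻] + 2[CO3²⁻] = (α₁ + 2α₂)·DIC
At pH 8.37: [H⁺]/K1 = 10^-2.42 = 0.0038019, K2/[H⁺] = 10^-0.58 = 0.26303
α₁ = 1/(1 + 0.0038019 + 0.26303) = 1/1.2668 = 0.7894; α₂ = α₁·K2/[H⁺] = 0.2076
α₁ + 2α₂ = 1.2046
DIC = CA / (α₁ + 2α₂) = 2.29 / 1.2046 = 1.90 mmol/kg

DIC = 1.90 mmol/kg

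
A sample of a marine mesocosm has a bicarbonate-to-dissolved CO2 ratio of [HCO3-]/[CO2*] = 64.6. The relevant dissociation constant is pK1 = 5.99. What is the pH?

From K1 = [H⁺][HCO3-]/[CO2*]:  pH = pK1 + log₁₀([HCO3-]/[CO2*])
log₁₀(64.6) = +1.810
pH = 5.99 + (+1.810) = 7.80

pH = 7.80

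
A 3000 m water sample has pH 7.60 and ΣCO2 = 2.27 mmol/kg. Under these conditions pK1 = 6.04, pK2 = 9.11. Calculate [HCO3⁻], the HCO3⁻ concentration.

α₁ = 1 / (1 + [H⁺]/K1 + K2/[H⁺]) = 1 / (1 + 10^-1.56 + 10^-1.51)
   = 1 / (1 + 0.027542 + 0.030903) = 1/1.0584 = 0.9448
[HCO3⁻] = α₁ × DIC = 0.9448 × 2.27 = 2.14 mmol/kg

[HCO3⁻] = 2.14 mmol/kg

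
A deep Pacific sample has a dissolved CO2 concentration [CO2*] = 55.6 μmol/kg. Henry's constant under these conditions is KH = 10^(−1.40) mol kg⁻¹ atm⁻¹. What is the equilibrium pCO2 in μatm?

KH = 10^(−1.40) = 3.981×10^-2 mol kg⁻¹ atm⁻¹
pCO2 = [CO2*]/KH = 55.6×10^-6 / 3.981×10^-2 = 1.40×10^-3 atm = 1400 μatm

pCO2 = 1400 μatm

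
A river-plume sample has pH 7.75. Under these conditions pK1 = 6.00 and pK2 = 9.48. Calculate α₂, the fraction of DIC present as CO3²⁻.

α₂ = 0.0180

α₂ = 1 / (1 + [H⁺]/K2 + [H⁺]²/(K1K2)) = 1 / (1 + 10^+1.73 + 10^-0.02)
   = 1 / (1 + 53.703 + 0.95499) = 1/55.658 = 0.01797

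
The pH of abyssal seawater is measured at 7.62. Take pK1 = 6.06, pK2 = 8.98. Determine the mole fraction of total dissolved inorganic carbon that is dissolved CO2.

α₀ = 1 / (1 + K1/[H⁺] + K1K2/[H⁺]²) = 1 / (1 + 10^+1.56 + 10^+0.20)
   = 1 / (1 + 36.308 + 1.5849) = 1/38.893 = 0.02571

α₀ = 0.0257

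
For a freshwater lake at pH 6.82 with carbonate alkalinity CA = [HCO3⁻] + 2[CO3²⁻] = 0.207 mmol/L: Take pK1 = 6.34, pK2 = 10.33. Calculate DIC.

CA = [HCO3⁻] + 2[CO3²⁻] = (α₁ + 2α₂)·DIC
At pH 6.82: [H⁺]/K1 = 10^-0.48 = 0.33113, K2/[H⁺] = 10^-3.51 = 0.00030903
α₁ = 1/(1 + 0.33113 + 0.00030903) = 1/1.3314 = 0.7511; α₂ = α₁·K2/[H⁺] = 0.0002321
α₁ + 2α₂ = 0.7515
DIC = CA / (α₁ + 2α₂) = 0.207 / 0.7515 = 0.275 mmol/L

DIC = 0.275 mmol/L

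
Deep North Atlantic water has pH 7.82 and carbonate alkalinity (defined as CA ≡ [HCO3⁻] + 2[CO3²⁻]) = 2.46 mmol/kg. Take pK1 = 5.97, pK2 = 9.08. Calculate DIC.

DIC = 2.37 mmol/kg

CA = [HCO3⁻] + 2[CO3²⁻] = (α₁ + 2α₂)·DIC
At pH 7.82: [H⁺]/K1 = 10^-1.85 = 0.014125, K2/[H⁺] = 10^-1.26 = 0.054954
α₁ = 1/(1 + 0.014125 + 0.054954) = 1/1.0691 = 0.9354; α₂ = α₁·K2/[H⁺] = 0.05140
α₁ + 2α₂ = 1.0382
DIC = CA / (α₁ + 2α₂) = 2.46 / 1.0382 = 2.37 mmol/kg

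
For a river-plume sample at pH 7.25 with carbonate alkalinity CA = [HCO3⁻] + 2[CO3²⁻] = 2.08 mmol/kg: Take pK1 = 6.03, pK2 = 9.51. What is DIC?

DIC = 2.19 mmol/kg

CA = [HCO3⁻] + 2[CO3²⁻] = (α₁ + 2α₂)·DIC
At pH 7.25: [H⁺]/K1 = 10^-1.22 = 0.060256, K2/[H⁺] = 10^-2.26 = 0.0054954
α₁ = 1/(1 + 0.060256 + 0.0054954) = 1/1.0658 = 0.9383; α₂ = α₁·K2/[H⁺] = 0.005156
α₁ + 2α₂ = 0.9486
DIC = CA / (α₁ + 2α₂) = 2.08 / 0.9486 = 2.19 mmol/kg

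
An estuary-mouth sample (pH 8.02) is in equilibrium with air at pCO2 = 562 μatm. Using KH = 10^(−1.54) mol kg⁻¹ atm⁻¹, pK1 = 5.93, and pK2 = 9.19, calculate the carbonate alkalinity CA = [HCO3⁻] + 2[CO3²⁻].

CA = 2.26 mmol/kg

[CO2*] = KH · pCO2 = 10^(−1.54) × 562×10^-6 = 1.621×10^-5 mol/kg
α₀ = 1/(1 + K1/[H⁺] + K1K2/[H⁺]²) = 1/(1 + 10^+2.09 + 10^+0.92) = 0.007556
DIC = [CO2*]/α₀ = 1.621×10^-5 / 0.007556 = 2.145 mmol/kg
CA = (α₁ + 2α₂)·DIC = (0.9296 + 2×0.06285) × 2.145 = 2.26 mmol/kg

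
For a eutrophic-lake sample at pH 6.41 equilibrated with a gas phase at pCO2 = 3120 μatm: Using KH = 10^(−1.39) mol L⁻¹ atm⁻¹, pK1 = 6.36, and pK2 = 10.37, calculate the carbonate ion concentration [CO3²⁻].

[CO3²⁻] = 0.0156 μmol/L

[CO2*] = KH · pCO2 = 10^(−1.39) × 3120×10^-6 = 1.271×10^-4 mol/L
α₀ = 1/(1 + K1/[H⁺] + K1K2/[H⁺]²) = 1/(1 + 10^+0.05 + 10^-3.91) = 0.4712
DIC = [CO2*]/α₀ = 1.271×10^-4 / 0.4712 = 0.2697 mmol/L
[CO3²⁻] = α₂·DIC; α₂ = 5.797×10^-5, so [CO3²⁻] = 5.797×10^-5 × 0.2697 = 1.56×10^-5 mmol/L = 0.0156 μmol/L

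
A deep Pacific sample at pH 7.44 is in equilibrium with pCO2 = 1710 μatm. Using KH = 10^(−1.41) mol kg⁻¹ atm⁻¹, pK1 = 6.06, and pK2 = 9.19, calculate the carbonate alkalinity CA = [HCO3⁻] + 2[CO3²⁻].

[CO2*] = KH · pCO2 = 10^(−1.41) × 1710×10^-6 = 6.653×10^-5 mol/kg
α₀ = 1/(1 + K1/[H⁺] + K1K2/[H⁺]²) = 1/(1 + 10^+1.38 + 10^-0.37) = 0.03935
DIC = [CO2*]/α₀ = 6.653×10^-5 / 0.03935 = 1.691 mmol/kg
CA = (α₁ + 2α₂)·DIC = (0.9439 + 2×0.01678) × 1.691 = 1.65 mmol/kg

CA = 1.65 mmol/kg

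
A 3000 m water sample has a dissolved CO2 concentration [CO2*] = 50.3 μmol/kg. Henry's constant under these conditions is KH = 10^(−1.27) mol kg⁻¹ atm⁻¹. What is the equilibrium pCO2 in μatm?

KH = 10^(−1.27) = 5.370×10^-2 mol kg⁻¹ atm⁻¹
pCO2 = [CO2*]/KH = 50.3×10^-6 / 5.370×10^-2 = 9.37×10^-4 atm = 937 μatm

pCO2 = 937 μatm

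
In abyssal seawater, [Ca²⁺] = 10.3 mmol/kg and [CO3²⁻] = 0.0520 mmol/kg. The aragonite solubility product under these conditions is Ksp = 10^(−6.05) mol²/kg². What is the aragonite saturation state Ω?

Ksp = 10^(−6.05) = 8.913×10^-7
Ω = [Ca²⁺][CO3²⁻]/Ksp = (10.3×10^-3)(0.0520×10^-3) / 8.913×10^-7 = 0.601

Ω = 0.601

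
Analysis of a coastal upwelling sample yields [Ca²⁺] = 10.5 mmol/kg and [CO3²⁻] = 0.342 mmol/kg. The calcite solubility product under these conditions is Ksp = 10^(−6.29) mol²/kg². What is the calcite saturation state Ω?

Ω = 7.00

Ksp = 10^(−6.29) = 5.129×10^-7
Ω = [Ca²⁺][CO3²⁻]/Ksp = (10.5×10^-3)(0.342×10^-3) / 5.129×10^-7 = 7.00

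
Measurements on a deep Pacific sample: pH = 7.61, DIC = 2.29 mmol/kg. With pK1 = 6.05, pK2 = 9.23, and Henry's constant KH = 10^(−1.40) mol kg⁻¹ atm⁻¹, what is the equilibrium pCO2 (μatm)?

pCO2 = 1510 μatm

α₀ = 1 / (1 + K1/[H⁺] + K1K2/[H⁺]²) = 1 / (1 + 10^+1.56 + 10^-0.06)
   = 1 / (1 + 36.308 + 0.87096) = 1/38.179 = 0.02619
[CO2*] = α₀ × DIC = 0.02619 × 2.29 = 0.05998 mmol/kg
pCO2 = [CO2*]/KH = 5.998×10^-5 / 3.981×10^-2 = 1510 μatm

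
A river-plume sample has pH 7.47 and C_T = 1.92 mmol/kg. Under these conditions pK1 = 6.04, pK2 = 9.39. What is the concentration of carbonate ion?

α₂ = 1 / (1 + [H⁺]/K2 + [H⁺]²/(K1K2)) = 1 / (1 + 10^+1.92 + 10^+0.49)
   = 1 / (1 + 83.176 + 3.0903) = 1/87.267 = 0.01146
[CO3²⁻] = α₂ × DIC = 0.01146 × 1.92 = 0.0220 mmol/kg

[CO3²⁻] = 0.0220 mmol/kg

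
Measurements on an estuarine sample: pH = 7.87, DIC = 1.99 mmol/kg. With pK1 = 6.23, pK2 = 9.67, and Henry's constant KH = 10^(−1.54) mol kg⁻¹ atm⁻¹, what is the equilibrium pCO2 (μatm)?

pCO2 = 1520 μatm

α₀ = 1 / (1 + K1/[H⁺] + K1K2/[H⁺]²) = 1 / (1 + 10^+1.64 + 10^-0.16)
   = 1 / (1 + 43.652 + 0.69183) = 1/45.343 = 0.02205
[CO2*] = α₀ × DIC = 0.02205 × 1.99 = 0.04389 mmol/kg
pCO2 = [CO2*]/KH = 4.389×10^-5 / 2.884×10^-2 = 1520 μatm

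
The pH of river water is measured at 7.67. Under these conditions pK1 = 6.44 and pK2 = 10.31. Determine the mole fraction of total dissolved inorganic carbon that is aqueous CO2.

α₀ = 0.0555

α₀ = 1 / (1 + K1/[H⁺] + K1K2/[H⁺]²) = 1 / (1 + 10^+1.23 + 10^-1.41)
   = 1 / (1 + 16.982 + 0.038905) = 1/18.021 = 0.05549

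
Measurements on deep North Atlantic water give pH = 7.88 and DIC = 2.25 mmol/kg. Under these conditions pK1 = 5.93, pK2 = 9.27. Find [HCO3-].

[HCO3⁻] = 2.14 mmol/kg

α₁ = 1 / (1 + [H⁺]/K1 + K2/[H⁺]) = 1 / (1 + 10^-1.95 + 10^-1.39)
   = 1 / (1 + 0.011220 + 0.040738) = 1/1.0520 = 0.9506
[HCO3⁻] = α₁ × DIC = 0.9506 × 2.25 = 2.14 mmol/kg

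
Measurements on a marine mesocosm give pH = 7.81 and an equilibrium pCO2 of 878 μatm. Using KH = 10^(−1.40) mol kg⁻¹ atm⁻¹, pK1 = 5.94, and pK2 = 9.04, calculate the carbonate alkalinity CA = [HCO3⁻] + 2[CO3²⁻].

CA = 2.90 mmol/kg

[CO2*] = KH · pCO2 = 10^(−1.40) × 878×10^-6 = 3.495×10^-5 mol/kg
α₀ = 1/(1 + K1/[H⁺] + K1K2/[H⁺]²) = 1/(1 + 10^+1.87 + 10^+0.64) = 0.01258
DIC = [CO2*]/α₀ = 3.495×10^-5 / 0.01258 = 2.779 mmol/kg
CA = (α₁ + 2α₂)·DIC = (0.9325 + 2×0.05491) × 2.779 = 2.90 mmol/kg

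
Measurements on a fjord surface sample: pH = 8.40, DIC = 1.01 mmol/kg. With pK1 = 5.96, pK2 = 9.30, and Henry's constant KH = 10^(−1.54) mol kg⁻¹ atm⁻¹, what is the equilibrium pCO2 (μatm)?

pCO2 = 113 μatm

α₀ = 1 / (1 + K1/[H⁺] + K1K2/[H⁺]²) = 1 / (1 + 10^+2.44 + 10^+1.54)
   = 1 / (1 + 275.42 + 34.674) = 1/311.10 = 0.003214
[CO2*] = α₀ × DIC = 0.003214 × 1.01 = 0.003247 mmol/kg = 3.247 μmol/kg
pCO2 = [CO2*]/KH = 3.247×10^-6 / 2.884×10^-2 = 113 μatm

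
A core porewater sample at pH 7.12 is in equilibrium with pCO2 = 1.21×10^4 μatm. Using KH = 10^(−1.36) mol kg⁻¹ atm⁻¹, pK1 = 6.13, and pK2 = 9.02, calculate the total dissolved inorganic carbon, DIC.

[CO2*] = KH · pCO2 = 10^(−1.36) × 1.21×10^4×10^-6 = 5.282×10^-4 mol/kg
α₀ = 1/(1 + K1/[H⁺] + K1K2/[H⁺]²) = 1/(1 + 10^+0.99 + 10^-0.91) = 0.09178
DIC = [CO2*]/α₀ = 5.282×10^-4 / 0.09178 = 5.75 mmol/kg

DIC = 5.75 mmol/kg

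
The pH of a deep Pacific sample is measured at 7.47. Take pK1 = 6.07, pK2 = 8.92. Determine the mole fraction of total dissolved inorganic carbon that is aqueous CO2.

α₀ = 1 / (1 + K1/[H⁺] + K1K2/[H⁺]²) = 1 / (1 + 10^+1.40 + 10^-0.05)
   = 1 / (1 + 25.119 + 0.89125) = 1/27.010 = 0.03702

α₀ = 0.0370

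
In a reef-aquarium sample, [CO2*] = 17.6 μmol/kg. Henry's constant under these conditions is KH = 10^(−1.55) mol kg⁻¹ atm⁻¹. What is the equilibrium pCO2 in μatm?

KH = 10^(−1.55) = 2.818×10^-2 mol kg⁻¹ atm⁻¹
pCO2 = [CO2*]/KH = 17.6×10^-6 / 2.818×10^-2 = 6.24×10^-4 atm = 624 μatm

pCO2 = 624 μatm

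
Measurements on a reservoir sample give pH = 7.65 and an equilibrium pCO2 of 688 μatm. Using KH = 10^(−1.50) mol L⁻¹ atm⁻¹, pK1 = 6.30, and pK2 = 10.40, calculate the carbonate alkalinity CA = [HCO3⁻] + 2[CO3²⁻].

[CO2*] = KH · pCO2 = 10^(−1.50) × 688×10^-6 = 2.176×10^-5 mol/L
α₀ = 1/(1 + K1/[H⁺] + K1K2/[H⁺]²) = 1/(1 + 10^+1.35 + 10^-1.40) = 0.04269
DIC = [CO2*]/α₀ = 2.176×10^-5 / 0.04269 = 0.5097 mmol/L
CA = (α₁ + 2α₂)·DIC = (0.9556 + 2×0.001699) × 0.5097 = 0.489 mmol/L

CA = 0.489 mmol/L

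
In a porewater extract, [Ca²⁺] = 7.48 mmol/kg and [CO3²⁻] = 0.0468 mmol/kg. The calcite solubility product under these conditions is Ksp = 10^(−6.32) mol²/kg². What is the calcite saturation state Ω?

Ω = 0.731

Ksp = 10^(−6.32) = 4.786×10^-7
Ω = [Ca²⁺][CO3²⁻]/Ksp = (7.48×10^-3)(0.0468×10^-3) / 4.786×10^-7 = 0.731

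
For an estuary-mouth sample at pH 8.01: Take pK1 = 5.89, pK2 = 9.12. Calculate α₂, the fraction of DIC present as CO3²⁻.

α₂ = 0.0715

α₂ = 1 / (1 + [H⁺]/K2 + [H⁺]²/(K1K2)) = 1 / (1 + 10^+1.11 + 10^-1.01)
   = 1 / (1 + 12.882 + 0.097724) = 1/13.980 = 0.07153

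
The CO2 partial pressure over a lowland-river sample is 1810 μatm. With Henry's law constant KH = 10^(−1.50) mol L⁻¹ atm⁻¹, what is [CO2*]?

KH = 10^(−1.50) = 3.162×10^-2 mol L⁻¹ atm⁻¹
[CO2*] = KH · pCO2 = 3.162×10^-2 × 1810×10^-6 atm = 5.72×10^-5 mol/L

[CO2*] = 57.2 μmol/L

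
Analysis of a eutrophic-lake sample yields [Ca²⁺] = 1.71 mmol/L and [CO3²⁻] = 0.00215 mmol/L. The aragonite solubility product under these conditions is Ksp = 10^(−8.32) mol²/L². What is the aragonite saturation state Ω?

Ksp = 10^(−8.32) = 4.786×10^-9
Ω = [Ca²⁺][CO3²⁻]/Ksp = (1.71×10^-3)(0.00215×10^-3) / 4.786×10^-9 = 0.768

Ω = 0.768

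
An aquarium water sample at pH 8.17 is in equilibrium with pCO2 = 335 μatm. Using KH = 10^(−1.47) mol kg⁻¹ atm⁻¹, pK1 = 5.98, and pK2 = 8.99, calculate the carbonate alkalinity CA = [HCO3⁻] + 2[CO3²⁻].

CA = 2.29 mmol/kg

[CO2*] = KH · pCO2 = 10^(−1.47) × 335×10^-6 = 1.135×10^-5 mol/kg
α₀ = 1/(1 + K1/[H⁺] + K1K2/[H⁺]²) = 1/(1 + 10^+2.19 + 10^+1.37) = 0.005576
DIC = [CO2*]/α₀ = 1.135×10^-5 / 0.005576 = 2.036 mmol/kg
CA = (α₁ + 2α₂)·DIC = (0.8637 + 2×0.1307) × 2.036 = 2.29 mmol/kg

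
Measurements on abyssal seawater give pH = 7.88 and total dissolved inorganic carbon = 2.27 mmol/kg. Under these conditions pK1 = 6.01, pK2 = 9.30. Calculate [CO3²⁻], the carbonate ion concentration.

α₂ = 1 / (1 + [H⁺]/K2 + [H⁺]²/(K1K2)) = 1 / (1 + 10^+1.42 + 10^-0.45)
   = 1 / (1 + 26.303 + 0.35481) = 1/27.657 = 0.03616
[CO3²⁻] = α₂ × DIC = 0.03616 × 2.27 = 0.0821 mmol/kg

[CO3²⁻] = 0.0821 mmol/kg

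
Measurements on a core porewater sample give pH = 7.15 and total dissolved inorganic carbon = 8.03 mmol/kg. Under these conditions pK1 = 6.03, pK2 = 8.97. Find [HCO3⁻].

α₁ = 1 / (1 + [H⁺]/K1 + K2/[H⁺]) = 1 / (1 + 10^-1.12 + 10^-1.82)
   = 1 / (1 + 0.075858 + 0.015136) = 1/1.0910 = 0.9166
[HCO3⁻] = α₁ × DIC = 0.9166 × 8.03 = 7.36 mmol/kg

[HCO3⁻] = 7.36 mmol/kg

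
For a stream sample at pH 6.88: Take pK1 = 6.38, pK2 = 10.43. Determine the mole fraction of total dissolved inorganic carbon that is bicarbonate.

α₁ = 1 / (1 + [H⁺]/K1 + K2/[H⁺]) = 1 / (1 + 10^-0.50 + 10^-3.55)
   = 1 / (1 + 0.31623 + 0.00028184) = 1/1.3165 = 0.7596

α₁ = 0.760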